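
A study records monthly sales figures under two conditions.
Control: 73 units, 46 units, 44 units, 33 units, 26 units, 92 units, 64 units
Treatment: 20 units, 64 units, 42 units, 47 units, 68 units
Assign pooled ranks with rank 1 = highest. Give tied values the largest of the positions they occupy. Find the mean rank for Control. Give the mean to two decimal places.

Sorted (descending): 92, 73, 68, 64, 64, 47, 46, 44, 42, 33, 26, 20
The 2 values of 64 occupy positions 4–5 → each gets rank 5.
Control values → pooled ranks: 73→2, 46→7, 44→8, 33→10, 26→11, 92→1, 64→5
Mean rank = (2 + 7 + 8 + 10 + 11 + 1 + 5) / 7 = 6.29

6.29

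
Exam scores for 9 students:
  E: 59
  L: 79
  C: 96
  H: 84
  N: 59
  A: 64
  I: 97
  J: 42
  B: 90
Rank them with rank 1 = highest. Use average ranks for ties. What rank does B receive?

Sorted (descending): 97, 96, 90, 84, 79, 64, 59, 59, 42
The 2 values of 59 occupy positions 7–8 → average rank (7+8)/2 = 7.5.
B has value 90 → rank 3.

3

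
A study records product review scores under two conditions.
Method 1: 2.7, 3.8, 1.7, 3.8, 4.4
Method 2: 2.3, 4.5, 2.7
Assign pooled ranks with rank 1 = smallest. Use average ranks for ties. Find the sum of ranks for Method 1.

Sorted (ascending): 1.7, 2.3, 2.7, 2.7, 3.8, 3.8, 4.4, 4.5
The 2 values of 2.7 occupy positions 3–4 → average rank (3+4)/2 = 3.5.
The 2 values of 3.8 occupy positions 5–6 → average rank (5+6)/2 = 5.5.
Method 1 values → pooled ranks: 2.7→3.5, 3.8→5.5, 1.7→1, 3.8→5.5, 4.4→7
Rank sum = 3.5 + 5.5 + 1 + 5.5 + 7 = 22.5

22.5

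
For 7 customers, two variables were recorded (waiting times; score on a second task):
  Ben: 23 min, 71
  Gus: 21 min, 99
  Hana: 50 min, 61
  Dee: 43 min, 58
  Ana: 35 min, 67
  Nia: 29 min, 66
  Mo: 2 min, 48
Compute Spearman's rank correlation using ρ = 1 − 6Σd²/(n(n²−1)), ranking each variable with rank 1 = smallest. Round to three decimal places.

-0.179

Ranks of variable 1: 3, 2, 7, 6, 5, 4, 1
Ranks of variable 2: 6, 7, 3, 2, 5, 4, 1
d = r₁ − r₂: -3, -5, 4, 4, 0, 0, 0
d²: 9, 25, 16, 16, 0, 0, 0; Σd² = 66
ρ = 1 − 6·66/(7·48) = 1 − 396/336 = -0.179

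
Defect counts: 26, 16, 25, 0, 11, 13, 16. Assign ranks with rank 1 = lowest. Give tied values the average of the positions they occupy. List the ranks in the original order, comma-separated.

7, 4.5, 6, 1, 2, 3, 4.5

Sorted (ascending): 0, 11, 13, 16, 16, 25, 26
The 2 values of 16 occupy positions 4–5 → average rank (4+5)/2 = 4.5.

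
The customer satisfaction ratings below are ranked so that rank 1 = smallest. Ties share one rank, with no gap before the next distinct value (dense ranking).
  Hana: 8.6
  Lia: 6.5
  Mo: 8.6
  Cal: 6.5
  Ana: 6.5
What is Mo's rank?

2

Sorted (ascending): 6.5, 6.5, 6.5, 8.6, 8.6
The 3 values of 6.5 share dense rank 1.
The 2 values of 8.6 share dense rank 2.
Mo has value 8.6 → rank 2.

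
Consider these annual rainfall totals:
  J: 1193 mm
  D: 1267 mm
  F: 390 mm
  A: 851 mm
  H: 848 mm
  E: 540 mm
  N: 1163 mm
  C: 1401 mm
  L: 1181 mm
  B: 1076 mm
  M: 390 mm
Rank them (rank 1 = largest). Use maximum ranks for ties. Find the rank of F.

Sorted (descending): 1401, 1267, 1193, 1181, 1163, 1076, 851, 848, 540, 390, 390
The 2 values of 390 occupy positions 10–11 → each gets rank 11.
F has value 390 mm → rank 11.

11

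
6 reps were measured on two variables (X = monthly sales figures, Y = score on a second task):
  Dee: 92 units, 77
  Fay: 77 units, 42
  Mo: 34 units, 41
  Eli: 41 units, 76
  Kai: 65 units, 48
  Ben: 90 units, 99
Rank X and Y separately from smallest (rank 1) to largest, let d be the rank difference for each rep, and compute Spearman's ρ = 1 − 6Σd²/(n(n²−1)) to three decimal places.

0.714

Ranks of variable 1: 6, 4, 1, 2, 3, 5
Ranks of variable 2: 5, 2, 1, 4, 3, 6
d = r₁ − r₂: 1, 2, 0, -2, 0, -1
d²: 1, 4, 0, 4, 0, 1; Σd² = 10
ρ = 1 − 6·10/(6·35) = 1 − 60/210 = 0.714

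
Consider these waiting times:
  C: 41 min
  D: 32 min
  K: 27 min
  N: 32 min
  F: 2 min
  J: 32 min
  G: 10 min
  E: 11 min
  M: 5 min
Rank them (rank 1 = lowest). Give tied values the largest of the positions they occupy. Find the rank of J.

Sorted (ascending): 2, 5, 10, 11, 27, 32, 32, 32, 41
The 3 values of 32 occupy positions 6–8 → each gets rank 8.
J has value 32 min → rank 8.

8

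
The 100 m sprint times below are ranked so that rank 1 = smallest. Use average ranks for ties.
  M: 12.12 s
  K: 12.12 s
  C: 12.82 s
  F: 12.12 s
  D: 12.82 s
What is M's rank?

Sorted (ascending): 12.12, 12.12, 12.12, 12.82, 12.82
The 3 values of 12.12 occupy positions 1–3 → average rank 2.
The 2 values of 12.82 occupy positions 4–5 → average rank (4+5)/2 = 4.5.
M has value 12.12 s → rank 2.

2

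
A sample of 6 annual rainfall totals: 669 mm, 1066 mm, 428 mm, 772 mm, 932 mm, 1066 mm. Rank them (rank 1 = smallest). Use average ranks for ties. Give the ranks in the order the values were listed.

2, 5.5, 1, 3, 4, 5.5

Sorted (ascending): 428, 669, 772, 932, 1066, 1066
The 2 values of 1066 occupy positions 5–6 → average rank (5+6)/2 = 5.5.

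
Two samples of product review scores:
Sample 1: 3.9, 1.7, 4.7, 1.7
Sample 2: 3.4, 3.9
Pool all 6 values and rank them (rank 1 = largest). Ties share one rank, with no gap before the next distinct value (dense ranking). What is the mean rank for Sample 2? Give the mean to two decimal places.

2.50

Sorted (descending): 4.7, 3.9, 3.9, 3.4, 1.7, 1.7
The 2 values of 3.9 share dense rank 2.
The 2 values of 1.7 share dense rank 4.
Remaining distinct values take the next consecutive integers.
Sample 2 values → pooled ranks: 3.4→3, 3.9→2
Mean rank = (3 + 2) / 2 = 2.50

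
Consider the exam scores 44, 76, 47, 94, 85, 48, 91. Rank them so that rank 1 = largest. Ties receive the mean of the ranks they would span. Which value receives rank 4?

Sorted (descending): 94, 91, 85, 76, 48, 47, 44
No ties — each value takes its position as its rank.
Rank 4 → value 76.

76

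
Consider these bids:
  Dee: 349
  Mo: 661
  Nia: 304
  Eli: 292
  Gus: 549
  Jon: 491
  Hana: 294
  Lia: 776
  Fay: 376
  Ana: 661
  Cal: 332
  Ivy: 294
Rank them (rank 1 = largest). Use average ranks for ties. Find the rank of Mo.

2.5

Sorted (descending): 776, 661, 661, 549, 491, 376, 349, 332, 304, 294, 294, 292
The 2 values of 661 occupy positions 2–3 → average rank (2+3)/2 = 2.5.
The 2 values of 294 occupy positions 10–11 → average rank (10+11)/2 = 10.5.
Mo has value 661 → rank 2.5.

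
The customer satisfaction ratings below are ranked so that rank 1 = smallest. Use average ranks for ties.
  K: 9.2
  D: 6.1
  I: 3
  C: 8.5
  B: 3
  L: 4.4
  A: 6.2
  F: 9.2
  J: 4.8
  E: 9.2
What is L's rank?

3

Sorted (ascending): 3, 3, 4.4, 4.8, 6.1, 6.2, 8.5, 9.2, 9.2, 9.2
The 2 values of 3 occupy positions 1–2 → average rank (1+2)/2 = 1.5.
The 3 values of 9.2 occupy positions 8–10 → average rank 9.
L has value 4.4 → rank 3.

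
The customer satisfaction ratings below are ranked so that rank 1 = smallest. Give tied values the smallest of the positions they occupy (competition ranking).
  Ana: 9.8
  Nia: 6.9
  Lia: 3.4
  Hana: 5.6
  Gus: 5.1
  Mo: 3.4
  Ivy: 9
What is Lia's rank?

Sorted (ascending): 3.4, 3.4, 5.1, 5.6, 6.9, 9, 9.8
The 2 values of 3.4 occupy positions 1–2 → each gets rank 1.
Lia has value 3.4 → rank 1.

1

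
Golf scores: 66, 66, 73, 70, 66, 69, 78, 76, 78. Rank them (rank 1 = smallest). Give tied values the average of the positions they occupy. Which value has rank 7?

76

Sorted (ascending): 66, 66, 66, 69, 70, 73, 76, 78, 78
The 3 values of 66 occupy positions 1–3 → average rank 2.
The 2 values of 78 occupy positions 8–9 → average rank (8+9)/2 = 8.5.
Rank 7 → value 76.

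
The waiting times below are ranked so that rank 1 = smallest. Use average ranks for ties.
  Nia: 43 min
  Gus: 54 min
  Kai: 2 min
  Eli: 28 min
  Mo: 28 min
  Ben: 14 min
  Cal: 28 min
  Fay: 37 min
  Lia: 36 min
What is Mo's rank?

4

Sorted (ascending): 2, 14, 28, 28, 28, 36, 37, 43, 54
The 3 values of 28 occupy positions 3–5 → average rank 4.
Mo has value 28 min → rank 4.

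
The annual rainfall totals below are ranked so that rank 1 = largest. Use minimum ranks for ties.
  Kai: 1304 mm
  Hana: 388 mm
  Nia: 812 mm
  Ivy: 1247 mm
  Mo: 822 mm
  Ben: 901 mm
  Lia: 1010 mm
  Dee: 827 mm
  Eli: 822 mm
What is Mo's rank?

Sorted (descending): 1304, 1247, 1010, 901, 827, 822, 822, 812, 388
The 2 values of 822 occupy positions 6–7 → each gets rank 6.
Mo has value 822 mm → rank 6.

6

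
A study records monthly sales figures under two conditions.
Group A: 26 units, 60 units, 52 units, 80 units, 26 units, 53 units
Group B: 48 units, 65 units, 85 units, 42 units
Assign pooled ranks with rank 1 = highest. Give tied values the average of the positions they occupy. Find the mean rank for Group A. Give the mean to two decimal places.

Sorted (descending): 85, 80, 65, 60, 53, 52, 48, 42, 26, 26
The 2 values of 26 occupy positions 9–10 → average rank (9+10)/2 = 9.5.
Group A values → pooled ranks: 26→9.5, 60→4, 52→6, 80→2, 26→9.5, 53→5
Mean rank = (9.5 + 4 + 6 + 2 + 9.5 + 5) / 6 = 6.00

6.00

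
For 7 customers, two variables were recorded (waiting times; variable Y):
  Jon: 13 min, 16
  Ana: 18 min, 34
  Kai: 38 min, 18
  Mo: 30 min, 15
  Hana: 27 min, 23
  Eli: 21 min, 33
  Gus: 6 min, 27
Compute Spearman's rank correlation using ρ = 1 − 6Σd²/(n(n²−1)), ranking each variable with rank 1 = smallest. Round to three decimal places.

Ranks of variable 1: 2, 3, 7, 6, 5, 4, 1
Ranks of variable 2: 2, 7, 3, 1, 4, 6, 5
d = r₁ − r₂: 0, -4, 4, 5, 1, -2, -4
d²: 0, 16, 16, 25, 1, 4, 16; Σd² = 78
ρ = 1 − 6·78/(7·48) = 1 − 468/336 = -0.393

-0.393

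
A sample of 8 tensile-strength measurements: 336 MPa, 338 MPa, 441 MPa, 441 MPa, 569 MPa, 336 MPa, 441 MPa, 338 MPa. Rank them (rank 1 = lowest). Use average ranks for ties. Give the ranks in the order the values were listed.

Sorted (ascending): 336, 336, 338, 338, 441, 441, 441, 569
The 2 values of 336 occupy positions 1–2 → average rank (1+2)/2 = 1.5.
The 2 values of 338 occupy positions 3–4 → average rank (3+4)/2 = 3.5.
The 3 values of 441 occupy positions 5–7 → average rank 6.

1.5, 3.5, 6, 6, 8, 1.5, 6, 3.5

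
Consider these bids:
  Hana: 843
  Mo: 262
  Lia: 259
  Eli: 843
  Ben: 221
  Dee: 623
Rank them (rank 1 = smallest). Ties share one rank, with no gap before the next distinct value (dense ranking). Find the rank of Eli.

Sorted (ascending): 221, 259, 262, 623, 843, 843
The 2 values of 843 share dense rank 5.
Remaining distinct values take the next consecutive integers.
Eli has value 843 → rank 5.

5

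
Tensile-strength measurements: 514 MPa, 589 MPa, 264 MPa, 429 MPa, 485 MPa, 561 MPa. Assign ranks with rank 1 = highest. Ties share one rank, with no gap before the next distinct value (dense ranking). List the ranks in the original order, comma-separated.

3, 1, 6, 5, 4, 2

Sorted (descending): 589, 561, 514, 485, 429, 264
No ties — each value takes its position as its rank.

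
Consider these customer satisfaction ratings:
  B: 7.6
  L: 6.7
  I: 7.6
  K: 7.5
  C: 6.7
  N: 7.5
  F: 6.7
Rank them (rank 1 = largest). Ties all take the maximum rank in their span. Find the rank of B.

Sorted (descending): 7.6, 7.6, 7.5, 7.5, 6.7, 6.7, 6.7
The 2 values of 7.6 occupy positions 1–2 → each gets rank 2.
The 2 values of 7.5 occupy positions 3–4 → each gets rank 4.
The 3 values of 6.7 occupy positions 5–7 → each gets rank 7.
B has value 7.6 → rank 2.

2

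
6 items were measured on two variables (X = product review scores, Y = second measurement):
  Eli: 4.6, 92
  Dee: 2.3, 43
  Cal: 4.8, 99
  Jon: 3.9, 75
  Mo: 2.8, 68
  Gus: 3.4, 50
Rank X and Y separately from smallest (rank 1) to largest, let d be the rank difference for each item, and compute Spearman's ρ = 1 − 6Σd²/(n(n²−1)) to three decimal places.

Ranks of variable 1: 5, 1, 6, 4, 2, 3
Ranks of variable 2: 5, 1, 6, 4, 3, 2
d = r₁ − r₂: 0, 0, 0, 0, -1, 1
d²: 0, 0, 0, 0, 1, 1; Σd² = 2
ρ = 1 − 6·2/(6·35) = 1 − 12/210 = 0.943

0.943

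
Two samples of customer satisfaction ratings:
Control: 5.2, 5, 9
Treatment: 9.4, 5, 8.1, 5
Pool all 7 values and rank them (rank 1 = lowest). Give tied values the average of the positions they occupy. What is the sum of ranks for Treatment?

Sorted (ascending): 5, 5, 5, 5.2, 8.1, 9, 9.4
The 3 values of 5 occupy positions 1–3 → average rank 2.
Treatment values → pooled ranks: 9.4→7, 5→2, 8.1→5, 5→2
Rank sum = 7 + 2 + 5 + 2 = 16

16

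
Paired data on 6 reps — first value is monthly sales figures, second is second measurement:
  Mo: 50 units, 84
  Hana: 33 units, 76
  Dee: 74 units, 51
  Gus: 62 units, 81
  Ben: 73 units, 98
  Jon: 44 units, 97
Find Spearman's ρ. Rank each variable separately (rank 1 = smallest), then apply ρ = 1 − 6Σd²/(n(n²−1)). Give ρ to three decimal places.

Ranks of variable 1: 3, 1, 6, 4, 5, 2
Ranks of variable 2: 4, 2, 1, 3, 6, 5
d = r₁ − r₂: -1, -1, 5, 1, -1, -3
d²: 1, 1, 25, 1, 1, 9; Σd² = 38
ρ = 1 − 6·38/(6·35) = 1 − 228/210 = -0.086

-0.086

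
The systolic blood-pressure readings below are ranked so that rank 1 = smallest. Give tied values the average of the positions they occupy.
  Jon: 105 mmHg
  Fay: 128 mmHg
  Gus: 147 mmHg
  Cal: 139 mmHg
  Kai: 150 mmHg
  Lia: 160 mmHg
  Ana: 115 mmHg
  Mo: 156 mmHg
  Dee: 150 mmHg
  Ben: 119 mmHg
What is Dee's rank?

7.5

Sorted (ascending): 105, 115, 119, 128, 139, 147, 150, 150, 156, 160
The 2 values of 150 occupy positions 7–8 → average rank (7+8)/2 = 7.5.
Dee has value 150 mmHg → rank 7.5.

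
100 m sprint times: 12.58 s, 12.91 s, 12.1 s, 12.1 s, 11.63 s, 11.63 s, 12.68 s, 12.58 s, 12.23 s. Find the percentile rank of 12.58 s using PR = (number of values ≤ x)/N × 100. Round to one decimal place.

N = 9.
Strictly below 12.58: 5. Equal to 12.58: 2.
PR = 7/9 × 100 = 77.8

77.8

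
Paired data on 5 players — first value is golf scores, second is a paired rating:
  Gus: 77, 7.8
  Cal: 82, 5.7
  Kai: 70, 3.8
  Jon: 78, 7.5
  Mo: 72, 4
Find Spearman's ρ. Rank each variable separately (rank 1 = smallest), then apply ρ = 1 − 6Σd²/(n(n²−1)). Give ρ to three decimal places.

Ranks of variable 1: 3, 5, 1, 4, 2
Ranks of variable 2: 5, 3, 1, 4, 2
d = r₁ − r₂: -2, 2, 0, 0, 0
d²: 4, 4, 0, 0, 0; Σd² = 8
ρ = 1 − 6·8/(5·24) = 1 − 48/120 = 0.600

0.600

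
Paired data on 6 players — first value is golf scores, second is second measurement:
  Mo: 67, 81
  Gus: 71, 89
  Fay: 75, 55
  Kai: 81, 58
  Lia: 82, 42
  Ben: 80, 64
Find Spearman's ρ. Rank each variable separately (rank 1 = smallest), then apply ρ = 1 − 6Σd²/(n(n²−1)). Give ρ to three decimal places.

-0.771

Ranks of variable 1: 1, 2, 3, 5, 6, 4
Ranks of variable 2: 5, 6, 2, 3, 1, 4
d = r₁ − r₂: -4, -4, 1, 2, 5, 0
d²: 16, 16, 1, 4, 25, 0; Σd² = 62
ρ = 1 − 6·62/(6·35) = 1 − 372/210 = -0.771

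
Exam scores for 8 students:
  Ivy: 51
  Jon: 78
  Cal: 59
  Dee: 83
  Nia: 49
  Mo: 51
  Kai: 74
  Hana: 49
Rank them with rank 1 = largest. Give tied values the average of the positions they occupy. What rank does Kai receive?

Sorted (descending): 83, 78, 74, 59, 51, 51, 49, 49
The 2 values of 51 occupy positions 5–6 → average rank (5+6)/2 = 5.5.
The 2 values of 49 occupy positions 7–8 → average rank (7+8)/2 = 7.5.
Kai has value 74 → rank 3.

3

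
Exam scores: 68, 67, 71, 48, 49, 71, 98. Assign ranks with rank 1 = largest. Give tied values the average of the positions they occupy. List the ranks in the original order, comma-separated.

Sorted (descending): 98, 71, 71, 68, 67, 49, 48
The 2 values of 71 occupy positions 2–3 → average rank (2+3)/2 = 2.5.

4, 5, 2.5, 7, 6, 2.5, 1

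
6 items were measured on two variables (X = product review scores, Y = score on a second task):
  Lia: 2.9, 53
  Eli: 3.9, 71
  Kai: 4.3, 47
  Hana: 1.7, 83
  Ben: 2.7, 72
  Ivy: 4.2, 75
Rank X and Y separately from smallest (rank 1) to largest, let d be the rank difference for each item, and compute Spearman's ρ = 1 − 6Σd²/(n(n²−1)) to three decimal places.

-0.600

Ranks of variable 1: 3, 4, 6, 1, 2, 5
Ranks of variable 2: 2, 3, 1, 6, 4, 5
d = r₁ − r₂: 1, 1, 5, -5, -2, 0
d²: 1, 1, 25, 25, 4, 0; Σd² = 56
ρ = 1 − 6·56/(6·35) = 1 − 336/210 = -0.600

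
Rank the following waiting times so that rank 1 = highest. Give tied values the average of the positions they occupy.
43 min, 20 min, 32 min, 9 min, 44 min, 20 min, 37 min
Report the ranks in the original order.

2, 5.5, 4, 7, 1, 5.5, 3

Sorted (descending): 44, 43, 37, 32, 20, 20, 9
The 2 values of 20 occupy positions 5–6 → average rank (5+6)/2 = 5.5.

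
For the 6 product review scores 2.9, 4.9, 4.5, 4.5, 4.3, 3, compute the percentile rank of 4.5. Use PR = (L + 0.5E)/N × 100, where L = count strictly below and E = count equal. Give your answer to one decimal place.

N = 6.
Strictly below 4.5: 3. Equal to 4.5: 2.
PR = (3 + 0.5·2)/6 × 100 = 66.7

66.7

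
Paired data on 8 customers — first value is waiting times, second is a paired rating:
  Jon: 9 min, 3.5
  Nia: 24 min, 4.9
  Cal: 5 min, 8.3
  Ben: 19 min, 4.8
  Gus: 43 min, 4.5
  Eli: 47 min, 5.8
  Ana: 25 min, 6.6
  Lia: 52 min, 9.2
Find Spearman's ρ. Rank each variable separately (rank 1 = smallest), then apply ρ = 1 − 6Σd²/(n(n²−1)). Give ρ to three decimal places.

0.310

Ranks of variable 1: 2, 4, 1, 3, 6, 7, 5, 8
Ranks of variable 2: 1, 4, 7, 3, 2, 5, 6, 8
d = r₁ − r₂: 1, 0, -6, 0, 4, 2, -1, 0
d²: 1, 0, 36, 0, 16, 4, 1, 0; Σd² = 58
ρ = 1 − 6·58/(8·63) = 1 − 348/504 = 0.310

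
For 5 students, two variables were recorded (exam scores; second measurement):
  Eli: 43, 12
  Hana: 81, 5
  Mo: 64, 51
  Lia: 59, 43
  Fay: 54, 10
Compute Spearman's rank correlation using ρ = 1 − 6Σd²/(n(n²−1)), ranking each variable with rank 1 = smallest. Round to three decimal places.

Ranks of variable 1: 1, 5, 4, 3, 2
Ranks of variable 2: 3, 1, 5, 4, 2
d = r₁ − r₂: -2, 4, -1, -1, 0
d²: 4, 16, 1, 1, 0; Σd² = 22
ρ = 1 − 6·22/(5·24) = 1 − 132/120 = -0.100

-0.100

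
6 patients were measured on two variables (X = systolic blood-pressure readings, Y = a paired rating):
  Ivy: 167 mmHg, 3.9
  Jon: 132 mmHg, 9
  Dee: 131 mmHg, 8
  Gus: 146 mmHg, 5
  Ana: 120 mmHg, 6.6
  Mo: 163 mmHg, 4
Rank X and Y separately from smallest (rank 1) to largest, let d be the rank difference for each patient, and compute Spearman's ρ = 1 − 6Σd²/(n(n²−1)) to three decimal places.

Ranks of variable 1: 6, 3, 2, 4, 1, 5
Ranks of variable 2: 1, 6, 5, 3, 4, 2
d = r₁ − r₂: 5, -3, -3, 1, -3, 3
d²: 25, 9, 9, 1, 9, 9; Σd² = 62
ρ = 1 − 6·62/(6·35) = 1 − 372/210 = -0.771

-0.771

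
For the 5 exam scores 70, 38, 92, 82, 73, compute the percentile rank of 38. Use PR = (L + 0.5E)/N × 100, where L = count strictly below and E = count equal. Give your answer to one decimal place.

N = 5.
Strictly below 38: 0. Equal to 38: 1.
PR = (0 + 0.5·1)/5 × 100 = 10.0

10.0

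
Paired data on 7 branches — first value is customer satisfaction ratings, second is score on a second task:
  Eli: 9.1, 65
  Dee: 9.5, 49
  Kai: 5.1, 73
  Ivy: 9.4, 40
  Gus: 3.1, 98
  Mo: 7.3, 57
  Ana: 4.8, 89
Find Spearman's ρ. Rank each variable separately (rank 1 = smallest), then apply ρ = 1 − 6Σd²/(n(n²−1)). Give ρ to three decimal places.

Ranks of variable 1: 5, 7, 3, 6, 1, 4, 2
Ranks of variable 2: 4, 2, 5, 1, 7, 3, 6
d = r₁ − r₂: 1, 5, -2, 5, -6, 1, -4
d²: 1, 25, 4, 25, 36, 1, 16; Σd² = 108
ρ = 1 − 6·108/(7·48) = 1 − 648/336 = -0.929

-0.929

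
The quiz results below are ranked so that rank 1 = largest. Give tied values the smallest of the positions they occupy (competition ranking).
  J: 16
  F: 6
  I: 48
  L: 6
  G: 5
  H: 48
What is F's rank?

4

Sorted (descending): 48, 48, 16, 6, 6, 5
The 2 values of 48 occupy positions 1–2 → each gets rank 1.
The 2 values of 6 occupy positions 4–5 → each gets rank 4.
F has value 6 → rank 4.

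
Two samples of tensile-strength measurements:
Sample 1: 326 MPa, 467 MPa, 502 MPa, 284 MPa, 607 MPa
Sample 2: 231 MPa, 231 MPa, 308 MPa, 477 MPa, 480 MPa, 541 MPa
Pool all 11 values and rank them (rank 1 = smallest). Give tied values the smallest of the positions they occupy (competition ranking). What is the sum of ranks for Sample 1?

Sorted (ascending): 231, 231, 284, 308, 326, 467, 477, 480, 502, 541, 607
The 2 values of 231 occupy positions 1–2 → each gets rank 1.
Sample 1 values → pooled ranks: 326→5, 467→6, 502→9, 284→3, 607→11
Rank sum = 5 + 6 + 9 + 3 + 11 = 34

34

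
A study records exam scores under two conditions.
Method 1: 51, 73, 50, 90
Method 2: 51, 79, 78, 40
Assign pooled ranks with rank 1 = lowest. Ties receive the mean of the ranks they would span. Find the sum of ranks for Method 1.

18.5

Sorted (ascending): 40, 50, 51, 51, 73, 78, 79, 90
The 2 values of 51 occupy positions 3–4 → average rank (3+4)/2 = 3.5.
Method 1 values → pooled ranks: 51→3.5, 73→5, 50→2, 90→8
Rank sum = 3.5 + 5 + 2 + 8 = 18.5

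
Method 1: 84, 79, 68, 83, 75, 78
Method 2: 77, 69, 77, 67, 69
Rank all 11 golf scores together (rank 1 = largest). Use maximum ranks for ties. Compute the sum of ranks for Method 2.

41

Sorted (descending): 84, 83, 79, 78, 77, 77, 75, 69, 69, 68, 67
The 2 values of 77 occupy positions 5–6 → each gets rank 6.
The 2 values of 69 occupy positions 8–9 → each gets rank 9.
Method 2 values → pooled ranks: 77→6, 69→9, 77→6, 67→11, 69→9
Rank sum = 6 + 9 + 6 + 11 + 9 = 41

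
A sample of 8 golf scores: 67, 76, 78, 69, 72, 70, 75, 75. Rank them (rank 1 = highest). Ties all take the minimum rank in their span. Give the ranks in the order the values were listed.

Sorted (descending): 78, 76, 75, 75, 72, 70, 69, 67
The 2 values of 75 occupy positions 3–4 → each gets rank 3.

8, 2, 1, 7, 5, 6, 3, 3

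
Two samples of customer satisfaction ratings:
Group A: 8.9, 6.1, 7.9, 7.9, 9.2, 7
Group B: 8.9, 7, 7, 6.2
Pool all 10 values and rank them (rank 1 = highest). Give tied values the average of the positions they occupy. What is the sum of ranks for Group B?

Sorted (descending): 9.2, 8.9, 8.9, 7.9, 7.9, 7, 7, 7, 6.2, 6.1
The 2 values of 8.9 occupy positions 2–3 → average rank (2+3)/2 = 2.5.
The 2 values of 7.9 occupy positions 4–5 → average rank (4+5)/2 = 4.5.
The 3 values of 7 occupy positions 6–8 → average rank 7.
Group B values → pooled ranks: 8.9→2.5, 7→7, 7→7, 6.2→9
Rank sum = 2.5 + 7 + 7 + 9 = 25.5

25.5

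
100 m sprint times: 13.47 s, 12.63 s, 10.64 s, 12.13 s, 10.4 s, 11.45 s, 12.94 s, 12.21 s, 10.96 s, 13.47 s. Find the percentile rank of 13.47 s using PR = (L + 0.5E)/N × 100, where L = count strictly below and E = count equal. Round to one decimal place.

N = 10.
Strictly below 13.47: 8. Equal to 13.47: 2.
PR = (8 + 0.5·2)/10 × 100 = 90.0

90.0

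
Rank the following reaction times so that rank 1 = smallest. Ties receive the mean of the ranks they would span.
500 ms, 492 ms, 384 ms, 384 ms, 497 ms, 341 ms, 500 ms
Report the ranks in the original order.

6.5, 4, 2.5, 2.5, 5, 1, 6.5

Sorted (ascending): 341, 384, 384, 492, 497, 500, 500
The 2 values of 384 occupy positions 2–3 → average rank (2+3)/2 = 2.5.
The 2 values of 500 occupy positions 6–7 → average rank (6+7)/2 = 6.5.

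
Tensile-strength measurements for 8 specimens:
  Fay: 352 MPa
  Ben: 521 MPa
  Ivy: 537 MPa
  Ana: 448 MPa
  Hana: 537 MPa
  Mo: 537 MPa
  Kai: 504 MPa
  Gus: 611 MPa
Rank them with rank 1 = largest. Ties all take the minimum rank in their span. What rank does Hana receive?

2

Sorted (descending): 611, 537, 537, 537, 521, 504, 448, 352
The 3 values of 537 occupy positions 2–4 → each gets rank 2.
Hana has value 537 MPa → rank 2.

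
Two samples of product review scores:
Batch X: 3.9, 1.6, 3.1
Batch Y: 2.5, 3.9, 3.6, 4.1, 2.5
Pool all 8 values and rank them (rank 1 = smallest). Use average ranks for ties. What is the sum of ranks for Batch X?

11.5

Sorted (ascending): 1.6, 2.5, 2.5, 3.1, 3.6, 3.9, 3.9, 4.1
The 2 values of 2.5 occupy positions 2–3 → average rank (2+3)/2 = 2.5.
The 2 values of 3.9 occupy positions 6–7 → average rank (6+7)/2 = 6.5.
Batch X values → pooled ranks: 3.9→6.5, 1.6→1, 3.1→4
Rank sum = 6.5 + 1 + 4 = 11.5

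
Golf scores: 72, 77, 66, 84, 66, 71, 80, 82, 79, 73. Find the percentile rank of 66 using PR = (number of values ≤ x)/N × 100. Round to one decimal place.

20.0

N = 10.
Strictly below 66: 0. Equal to 66: 2.
PR = 2/10 × 100 = 20.0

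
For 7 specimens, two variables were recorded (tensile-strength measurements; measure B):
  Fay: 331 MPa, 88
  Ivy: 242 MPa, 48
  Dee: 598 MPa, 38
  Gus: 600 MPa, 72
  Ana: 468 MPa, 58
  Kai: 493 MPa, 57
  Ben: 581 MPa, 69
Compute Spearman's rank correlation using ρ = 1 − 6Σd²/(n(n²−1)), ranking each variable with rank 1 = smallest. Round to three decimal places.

Ranks of variable 1: 2, 1, 6, 7, 3, 4, 5
Ranks of variable 2: 7, 2, 1, 6, 4, 3, 5
d = r₁ − r₂: -5, -1, 5, 1, -1, 1, 0
d²: 25, 1, 25, 1, 1, 1, 0; Σd² = 54
ρ = 1 − 6·54/(7·48) = 1 − 324/336 = 0.036

0.036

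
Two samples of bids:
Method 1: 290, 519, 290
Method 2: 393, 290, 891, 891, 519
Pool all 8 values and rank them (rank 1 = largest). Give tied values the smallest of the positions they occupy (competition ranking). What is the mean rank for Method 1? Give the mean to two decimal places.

5.00

Sorted (descending): 891, 891, 519, 519, 393, 290, 290, 290
The 2 values of 891 occupy positions 1–2 → each gets rank 1.
The 2 values of 519 occupy positions 3–4 → each gets rank 3.
The 3 values of 290 occupy positions 6–8 → each gets rank 6.
Method 1 values → pooled ranks: 290→6, 519→3, 290→6
Mean rank = (6 + 3 + 6) / 3 = 5.00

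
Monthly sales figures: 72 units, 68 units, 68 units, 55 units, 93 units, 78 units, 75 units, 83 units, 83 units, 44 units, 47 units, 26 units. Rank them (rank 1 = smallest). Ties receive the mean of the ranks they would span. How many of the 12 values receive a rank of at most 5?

4

Sorted (ascending): 26, 44, 47, 55, 68, 68, 72, 75, 78, 83, 83, 93
The 2 values of 68 occupy positions 5–6 → average rank (5+6)/2 = 5.5.
The 2 values of 83 occupy positions 10–11 → average rank (10+11)/2 = 10.5.
Ranks ≤ 5: {1, 2, 3, 4} → 4 values.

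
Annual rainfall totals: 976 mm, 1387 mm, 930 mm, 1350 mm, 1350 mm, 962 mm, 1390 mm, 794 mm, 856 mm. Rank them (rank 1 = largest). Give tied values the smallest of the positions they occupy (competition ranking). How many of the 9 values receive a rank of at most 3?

Sorted (descending): 1390, 1387, 1350, 1350, 976, 962, 930, 856, 794
The 2 values of 1350 occupy positions 3–4 → each gets rank 3.
Ranks ≤ 3: {1, 2, 3, 3} → 4 values.

4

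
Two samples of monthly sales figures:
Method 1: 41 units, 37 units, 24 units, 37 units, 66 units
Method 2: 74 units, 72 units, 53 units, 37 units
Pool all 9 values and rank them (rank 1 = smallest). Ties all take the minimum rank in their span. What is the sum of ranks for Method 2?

Sorted (ascending): 24, 37, 37, 37, 41, 53, 66, 72, 74
The 3 values of 37 occupy positions 2–4 → each gets rank 2.
Method 2 values → pooled ranks: 74→9, 72→8, 53→6, 37→2
Rank sum = 9 + 8 + 6 + 2 = 25

25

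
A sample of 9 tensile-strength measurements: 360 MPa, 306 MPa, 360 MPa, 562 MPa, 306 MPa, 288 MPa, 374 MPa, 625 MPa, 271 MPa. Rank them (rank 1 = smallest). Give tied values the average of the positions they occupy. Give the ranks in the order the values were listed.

5.5, 3.5, 5.5, 8, 3.5, 2, 7, 9, 1

Sorted (ascending): 271, 288, 306, 306, 360, 360, 374, 562, 625
The 2 values of 306 occupy positions 3–4 → average rank (3+4)/2 = 3.5.
The 2 values of 360 occupy positions 5–6 → average rank (5+6)/2 = 5.5.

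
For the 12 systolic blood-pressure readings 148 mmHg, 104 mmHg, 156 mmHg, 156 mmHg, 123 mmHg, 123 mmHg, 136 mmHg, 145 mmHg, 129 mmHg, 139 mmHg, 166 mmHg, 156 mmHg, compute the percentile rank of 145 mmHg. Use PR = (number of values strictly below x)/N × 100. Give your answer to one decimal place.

50.0

N = 12.
Strictly below 145: 6. Equal to 145: 1.
PR = 6/12 × 100 = 50.0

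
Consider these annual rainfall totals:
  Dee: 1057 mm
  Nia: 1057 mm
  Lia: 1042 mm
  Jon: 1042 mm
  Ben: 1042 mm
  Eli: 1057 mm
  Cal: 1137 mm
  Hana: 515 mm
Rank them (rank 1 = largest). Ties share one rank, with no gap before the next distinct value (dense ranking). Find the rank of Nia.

Sorted (descending): 1137, 1057, 1057, 1057, 1042, 1042, 1042, 515
The 3 values of 1057 share dense rank 2.
The 3 values of 1042 share dense rank 3.
Remaining distinct values take the next consecutive integers.
Nia has value 1057 mm → rank 2.

2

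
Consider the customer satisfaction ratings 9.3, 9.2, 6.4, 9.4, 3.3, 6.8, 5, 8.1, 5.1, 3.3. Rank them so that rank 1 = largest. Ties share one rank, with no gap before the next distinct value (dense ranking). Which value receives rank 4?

8.1

Sorted (descending): 9.4, 9.3, 9.2, 8.1, 6.8, 6.4, 5.1, 5, 3.3, 3.3
The 2 values of 3.3 share dense rank 9.
Remaining distinct values take the next consecutive integers.
Rank 4 → value 8.1.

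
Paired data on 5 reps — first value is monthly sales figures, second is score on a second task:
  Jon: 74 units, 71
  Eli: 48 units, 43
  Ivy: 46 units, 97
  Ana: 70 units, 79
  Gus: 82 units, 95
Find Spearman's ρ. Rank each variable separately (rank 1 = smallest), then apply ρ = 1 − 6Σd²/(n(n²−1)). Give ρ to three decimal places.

-0.100

Ranks of variable 1: 4, 2, 1, 3, 5
Ranks of variable 2: 2, 1, 5, 3, 4
d = r₁ − r₂: 2, 1, -4, 0, 1
d²: 4, 1, 16, 0, 1; Σd² = 22
ρ = 1 − 6·22/(5·24) = 1 − 132/120 = -0.100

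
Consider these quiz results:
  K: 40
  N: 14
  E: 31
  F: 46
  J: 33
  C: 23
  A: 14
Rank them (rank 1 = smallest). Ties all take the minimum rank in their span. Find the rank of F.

Sorted (ascending): 14, 14, 23, 31, 33, 40, 46
The 2 values of 14 occupy positions 1–2 → each gets rank 1.
F has value 46 → rank 7.

7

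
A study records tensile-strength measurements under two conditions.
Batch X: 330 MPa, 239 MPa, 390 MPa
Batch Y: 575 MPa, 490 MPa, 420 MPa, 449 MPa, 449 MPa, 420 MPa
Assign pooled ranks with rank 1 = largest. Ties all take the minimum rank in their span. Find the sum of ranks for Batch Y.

Sorted (descending): 575, 490, 449, 449, 420, 420, 390, 330, 239
The 2 values of 449 occupy positions 3–4 → each gets rank 3.
The 2 values of 420 occupy positions 5–6 → each gets rank 5.
Batch Y values → pooled ranks: 575→1, 490→2, 420→5, 449→3, 449→3, 420→5
Rank sum = 1 + 2 + 5 + 3 + 3 + 5 = 19

19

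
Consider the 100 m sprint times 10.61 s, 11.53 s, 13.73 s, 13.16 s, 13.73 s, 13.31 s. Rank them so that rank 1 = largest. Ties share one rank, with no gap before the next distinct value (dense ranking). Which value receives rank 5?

10.61

Sorted (descending): 13.73, 13.73, 13.31, 13.16, 11.53, 10.61
The 2 values of 13.73 share dense rank 1.
Remaining distinct values take the next consecutive integers.
Rank 5 → value 10.61.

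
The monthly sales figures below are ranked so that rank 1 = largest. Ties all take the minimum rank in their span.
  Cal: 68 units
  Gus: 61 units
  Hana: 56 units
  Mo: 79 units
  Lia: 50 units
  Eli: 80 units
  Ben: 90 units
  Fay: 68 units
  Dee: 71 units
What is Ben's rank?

Sorted (descending): 90, 80, 79, 71, 68, 68, 61, 56, 50
The 2 values of 68 occupy positions 5–6 → each gets rank 5.
Ben has value 90 units → rank 1.

1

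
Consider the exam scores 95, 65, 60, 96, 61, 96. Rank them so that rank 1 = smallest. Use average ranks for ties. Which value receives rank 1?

60

Sorted (ascending): 60, 61, 65, 95, 96, 96
The 2 values of 96 occupy positions 5–6 → average rank (5+6)/2 = 5.5.
Rank 1 → value 60.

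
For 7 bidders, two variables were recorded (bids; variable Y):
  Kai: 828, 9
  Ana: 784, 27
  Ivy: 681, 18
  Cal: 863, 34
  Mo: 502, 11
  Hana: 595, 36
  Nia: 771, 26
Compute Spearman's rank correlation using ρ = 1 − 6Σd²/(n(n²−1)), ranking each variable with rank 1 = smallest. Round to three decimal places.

0.071

Ranks of variable 1: 6, 5, 3, 7, 1, 2, 4
Ranks of variable 2: 1, 5, 3, 6, 2, 7, 4
d = r₁ − r₂: 5, 0, 0, 1, -1, -5, 0
d²: 25, 0, 0, 1, 1, 25, 0; Σd² = 52
ρ = 1 − 6·52/(7·48) = 1 − 312/336 = 0.071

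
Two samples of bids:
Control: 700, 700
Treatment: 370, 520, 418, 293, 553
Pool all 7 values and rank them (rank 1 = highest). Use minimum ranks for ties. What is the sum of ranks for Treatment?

25

Sorted (descending): 700, 700, 553, 520, 418, 370, 293
The 2 values of 700 occupy positions 1–2 → each gets rank 1.
Treatment values → pooled ranks: 370→6, 520→4, 418→5, 293→7, 553→3
Rank sum = 6 + 4 + 5 + 7 + 3 = 25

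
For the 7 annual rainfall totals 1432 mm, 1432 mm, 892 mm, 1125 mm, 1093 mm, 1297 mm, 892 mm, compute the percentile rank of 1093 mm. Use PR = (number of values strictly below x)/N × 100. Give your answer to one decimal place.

28.6

N = 7.
Strictly below 1093: 2. Equal to 1093: 1.
PR = 2/7 × 100 = 28.6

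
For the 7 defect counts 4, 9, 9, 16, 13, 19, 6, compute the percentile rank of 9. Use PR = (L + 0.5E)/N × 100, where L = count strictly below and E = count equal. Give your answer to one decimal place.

42.9

N = 7.
Strictly below 9: 2. Equal to 9: 2.
PR = (2 + 0.5·2)/7 × 100 = 42.9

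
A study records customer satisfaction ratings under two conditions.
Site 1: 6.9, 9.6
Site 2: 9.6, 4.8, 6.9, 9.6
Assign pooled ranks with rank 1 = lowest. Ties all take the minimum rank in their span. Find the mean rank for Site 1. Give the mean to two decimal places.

3.00

Sorted (ascending): 4.8, 6.9, 6.9, 9.6, 9.6, 9.6
The 2 values of 6.9 occupy positions 2–3 → each gets rank 2.
The 3 values of 9.6 occupy positions 4–6 → each gets rank 4.
Site 1 values → pooled ranks: 6.9→2, 9.6→4
Mean rank = (2 + 4) / 2 = 3.00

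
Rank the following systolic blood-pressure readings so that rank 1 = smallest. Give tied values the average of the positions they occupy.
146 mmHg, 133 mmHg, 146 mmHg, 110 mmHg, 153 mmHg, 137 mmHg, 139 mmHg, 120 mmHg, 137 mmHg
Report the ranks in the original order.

Sorted (ascending): 110, 120, 133, 137, 137, 139, 146, 146, 153
The 2 values of 137 occupy positions 4–5 → average rank (4+5)/2 = 4.5.
The 2 values of 146 occupy positions 7–8 → average rank (7+8)/2 = 7.5.

7.5, 3, 7.5, 1, 9, 4.5, 6, 2, 4.5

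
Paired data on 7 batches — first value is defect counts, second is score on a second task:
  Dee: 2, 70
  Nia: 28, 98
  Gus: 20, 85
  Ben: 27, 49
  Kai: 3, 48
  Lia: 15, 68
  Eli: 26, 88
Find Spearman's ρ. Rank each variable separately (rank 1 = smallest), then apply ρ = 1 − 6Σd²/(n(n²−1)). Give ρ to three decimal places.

0.500

Ranks of variable 1: 1, 7, 4, 6, 2, 3, 5
Ranks of variable 2: 4, 7, 5, 2, 1, 3, 6
d = r₁ − r₂: -3, 0, -1, 4, 1, 0, -1
d²: 9, 0, 1, 16, 1, 0, 1; Σd² = 28
ρ = 1 − 6·28/(7·48) = 1 − 168/336 = 0.500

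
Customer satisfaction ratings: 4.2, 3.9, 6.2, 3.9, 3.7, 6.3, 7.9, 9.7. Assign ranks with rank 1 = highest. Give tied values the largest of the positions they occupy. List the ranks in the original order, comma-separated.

5, 7, 4, 7, 8, 3, 2, 1

Sorted (descending): 9.7, 7.9, 6.3, 6.2, 4.2, 3.9, 3.9, 3.7
The 2 values of 3.9 occupy positions 6–7 → each gets rank 7.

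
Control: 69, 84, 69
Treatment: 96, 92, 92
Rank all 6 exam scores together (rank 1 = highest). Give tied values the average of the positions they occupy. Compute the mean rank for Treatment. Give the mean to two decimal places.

Sorted (descending): 96, 92, 92, 84, 69, 69
The 2 values of 92 occupy positions 2–3 → average rank (2+3)/2 = 2.5.
The 2 values of 69 occupy positions 5–6 → average rank (5+6)/2 = 5.5.
Treatment values → pooled ranks: 96→1, 92→2.5, 92→2.5
Mean rank = (1 + 2.5 + 2.5) / 3 = 2.00

2.00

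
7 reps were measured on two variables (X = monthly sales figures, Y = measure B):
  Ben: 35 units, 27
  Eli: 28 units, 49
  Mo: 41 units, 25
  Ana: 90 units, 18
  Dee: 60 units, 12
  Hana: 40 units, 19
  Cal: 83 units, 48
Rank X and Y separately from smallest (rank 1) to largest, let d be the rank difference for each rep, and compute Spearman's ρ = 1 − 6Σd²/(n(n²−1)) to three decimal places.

-0.536

Ranks of variable 1: 2, 1, 4, 7, 5, 3, 6
Ranks of variable 2: 5, 7, 4, 2, 1, 3, 6
d = r₁ − r₂: -3, -6, 0, 5, 4, 0, 0
d²: 9, 36, 0, 25, 16, 0, 0; Σd² = 86
ρ = 1 − 6·86/(7·48) = 1 − 516/336 = -0.536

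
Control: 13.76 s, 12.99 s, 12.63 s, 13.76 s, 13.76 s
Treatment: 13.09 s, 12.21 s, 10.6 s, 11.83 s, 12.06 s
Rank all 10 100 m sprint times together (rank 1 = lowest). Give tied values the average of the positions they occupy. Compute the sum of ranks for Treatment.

Sorted (ascending): 10.6, 11.83, 12.06, 12.21, 12.63, 12.99, 13.09, 13.76, 13.76, 13.76
The 3 values of 13.76 occupy positions 8–10 → average rank 9.
Treatment values → pooled ranks: 13.09→7, 12.21→4, 10.6→1, 11.83→2, 12.06→3
Rank sum = 7 + 4 + 1 + 2 + 3 = 17

17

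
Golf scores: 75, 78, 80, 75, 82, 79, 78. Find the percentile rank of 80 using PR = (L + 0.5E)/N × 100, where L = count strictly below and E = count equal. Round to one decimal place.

78.6

N = 7.
Strictly below 80: 5. Equal to 80: 1.
PR = (5 + 0.5·1)/7 × 100 = 78.6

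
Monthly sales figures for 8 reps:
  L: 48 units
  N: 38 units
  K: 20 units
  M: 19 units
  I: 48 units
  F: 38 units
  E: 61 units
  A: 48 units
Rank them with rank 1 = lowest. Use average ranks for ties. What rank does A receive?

6

Sorted (ascending): 19, 20, 38, 38, 48, 48, 48, 61
The 2 values of 38 occupy positions 3–4 → average rank (3+4)/2 = 3.5.
The 3 values of 48 occupy positions 5–7 → average rank 6.
A has value 48 units → rank 6.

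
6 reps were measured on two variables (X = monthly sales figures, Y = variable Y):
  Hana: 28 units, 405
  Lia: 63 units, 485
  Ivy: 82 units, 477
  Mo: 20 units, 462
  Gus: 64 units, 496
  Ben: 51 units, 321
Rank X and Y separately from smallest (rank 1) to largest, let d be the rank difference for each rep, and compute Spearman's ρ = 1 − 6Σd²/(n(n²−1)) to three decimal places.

0.600

Ranks of variable 1: 2, 4, 6, 1, 5, 3
Ranks of variable 2: 2, 5, 4, 3, 6, 1
d = r₁ − r₂: 0, -1, 2, -2, -1, 2
d²: 0, 1, 4, 4, 1, 4; Σd² = 14
ρ = 1 − 6·14/(6·35) = 1 − 84/210 = 0.600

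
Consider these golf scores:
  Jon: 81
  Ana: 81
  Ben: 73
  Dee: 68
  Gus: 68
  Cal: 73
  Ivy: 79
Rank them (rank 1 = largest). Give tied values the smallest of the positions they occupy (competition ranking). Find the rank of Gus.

6

Sorted (descending): 81, 81, 79, 73, 73, 68, 68
The 2 values of 81 occupy positions 1–2 → each gets rank 1.
The 2 values of 73 occupy positions 4–5 → each gets rank 4.
The 2 values of 68 occupy positions 6–7 → each gets rank 6.
Gus has value 68 → rank 6.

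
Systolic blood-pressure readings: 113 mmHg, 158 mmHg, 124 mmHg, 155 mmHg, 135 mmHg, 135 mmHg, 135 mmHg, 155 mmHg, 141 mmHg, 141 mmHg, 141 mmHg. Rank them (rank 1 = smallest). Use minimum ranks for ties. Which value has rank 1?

113

Sorted (ascending): 113, 124, 135, 135, 135, 141, 141, 141, 155, 155, 158
The 3 values of 135 occupy positions 3–5 → each gets rank 3.
The 3 values of 141 occupy positions 6–8 → each gets rank 6.
The 2 values of 155 occupy positions 9–10 → each gets rank 9.
Rank 1 → value 113.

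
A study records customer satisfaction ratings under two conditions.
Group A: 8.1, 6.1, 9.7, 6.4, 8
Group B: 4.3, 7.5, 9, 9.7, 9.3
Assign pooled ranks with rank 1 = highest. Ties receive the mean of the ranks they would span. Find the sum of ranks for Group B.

25.5

Sorted (descending): 9.7, 9.7, 9.3, 9, 8.1, 8, 7.5, 6.4, 6.1, 4.3
The 2 values of 9.7 occupy positions 1–2 → average rank (1+2)/2 = 1.5.
Group B values → pooled ranks: 4.3→10, 7.5→7, 9→4, 9.7→1.5, 9.3→3
Rank sum = 10 + 7 + 4 + 1.5 + 3 = 25.5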